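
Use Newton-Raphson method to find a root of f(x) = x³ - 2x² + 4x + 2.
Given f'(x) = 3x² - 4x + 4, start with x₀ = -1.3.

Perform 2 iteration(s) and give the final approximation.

f(x) = x³ - 2x² + 4x + 2
f'(x) = 3x² - 4x + 4
x₀ = -1.3

Newton-Raphson formula: x_{n+1} = x_n - f(x_n)/f'(x_n)

Iteration 1:
  f(-1.300000) = -8.777000
  f'(-1.300000) = 14.270000
  x_1 = -1.300000 - (-8.777000)/14.270000 = -0.684933
Iteration 2:
  f(-0.684933) = -1.999327
  f'(-0.684933) = 8.147135
  x_2 = -0.684933 - (-1.999327)/8.147135 = -0.439531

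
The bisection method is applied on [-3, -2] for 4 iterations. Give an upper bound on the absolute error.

Bisection error bound: |error| ≤ (b-a)/2^n
|error| ≤ (-2 - (-3))/2^4 = 1/2^4
|error| ≤ 0.0625000000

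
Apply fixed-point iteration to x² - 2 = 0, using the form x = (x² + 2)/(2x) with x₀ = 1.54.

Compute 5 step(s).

Equation: x² - 2 = 0
Fixed-point form: x = (x² + 2)/(2x)
x₀ = 1.54

x_1 = g(1.540000) = 1.419351
x_2 = g(1.419351) = 1.414223
x_3 = g(1.414223) = 1.414214
x_4 = g(1.414214) = 1.414214
x_5 = g(1.414214) = 1.414214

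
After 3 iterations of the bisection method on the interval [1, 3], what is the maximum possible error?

Bisection error bound: |error| ≤ (b-a)/2^n
|error| ≤ (3 - 1)/2^3 = 2/2^3
|error| ≤ 0.2500000000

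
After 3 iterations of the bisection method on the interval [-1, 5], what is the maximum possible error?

Bisection error bound: |error| ≤ (b-a)/2^n
|error| ≤ (5 - (-1))/2^3 = 6/2^3
|error| ≤ 0.7500000000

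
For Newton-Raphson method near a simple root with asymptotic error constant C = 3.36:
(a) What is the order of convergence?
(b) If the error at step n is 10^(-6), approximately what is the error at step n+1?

(a) Newton-Raphson has quadratic (order 2) convergence near simple roots.
    This means |e_{n+1}| ≈ C|e_n|².

(b) With |e_n| = 10^(-6) and C = 3.36:
    |e_{n+1}| ≈ 3.36 × (10^(-6))² = 3.36 × 10^(-12)

(a) 2 (quadratic); (b) |e_{n+1}| ≈ 3.360e-12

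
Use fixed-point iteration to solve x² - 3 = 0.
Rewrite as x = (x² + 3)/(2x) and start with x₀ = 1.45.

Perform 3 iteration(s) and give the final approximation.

Equation: x² - 3 = 0
Fixed-point form: x = (x² + 3)/(2x)
x₀ = 1.45

x_1 = g(1.450000) = 1.759483
x_2 = g(1.759483) = 1.732265
x_3 = g(1.732265) = 1.732051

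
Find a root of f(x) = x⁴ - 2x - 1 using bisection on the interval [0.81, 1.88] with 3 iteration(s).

f(x) = x⁴ - 2x - 1
Initial interval: [0.81, 1.88]

Iteration 1:
  c_1 = (0.810000 + 1.880000)/2 = 1.345000
  f(c_1) = f(1.345000) = -0.417429
  f(a) × f(c) ≥ 0, new interval: [1.345000, 1.880000]
Iteration 2:
  c_2 = (1.345000 + 1.880000)/2 = 1.612500
  f(c_2) = f(1.612500) = 2.535813
  f(a) × f(c) < 0, new interval: [1.345000, 1.612500]
Iteration 3:
  c_3 = (1.345000 + 1.612500)/2 = 1.478750
  f(c_3) = f(1.478750) = 0.824164
  f(a) × f(c) < 0, new interval: [1.345000, 1.478750]

After 3 iteration(s), the approximation is c_3 = 1.478750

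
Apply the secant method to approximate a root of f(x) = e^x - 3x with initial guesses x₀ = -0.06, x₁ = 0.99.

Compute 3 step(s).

f(x) = e^x - 3x
x₀ = -0.06, x₁ = 0.99

Secant formula: x_{n+1} = x_n - f(x_n)(x_n - x_{n-1})/(f(x_n) - f(x_{n-1}))

Iteration 1:
  f(-0.060000) = 1.121765
  f(0.990000) = -0.278766
  x_2 = 0.990000 - (-0.278766)×(0.990000 - (-0.060000))/(-0.278766 - 1.121765)
       = 0.781005
Iteration 2:
  f(0.990000) = -0.278766
  f(0.781005) = -0.159349
  x_3 = 0.781005 - (-0.159349)×(0.781005 - 0.990000)/(-0.159349 - (-0.278766))
       = 0.502122
Iteration 3:
  f(0.781005) = -0.159349
  f(0.502122) = 0.145858
  x_4 = 0.502122 - 0.145858×(0.502122 - 0.781005)/(0.145858 - (-0.159349))
       = 0.635400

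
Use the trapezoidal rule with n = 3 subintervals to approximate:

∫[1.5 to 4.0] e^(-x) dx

f(x) = e^(-x)
a = 1.5, b = 4.0, n = 3
h = (b - a)/n = 0.833333

Trapezoidal rule: (h/2)[f(x₀) + 2f(x₁) + 2f(x₂) + ... + f(xₙ)]

x_0 = 1.5000, f(x_0) = 0.223130, coefficient = 1
x_1 = 2.3333, f(x_1) = 0.096972, coefficient = 2
x_2 = 3.1667, f(x_2) = 0.042144, coefficient = 2
x_3 = 4.0000, f(x_3) = 0.018316, coefficient = 1

I ≈ (0.833333/2) × 0.519677 = 0.216532
Exact value: 0.204815
Error: 0.011718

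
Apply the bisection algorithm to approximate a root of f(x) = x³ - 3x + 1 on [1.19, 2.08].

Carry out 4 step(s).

f(x) = x³ - 3x + 1
Initial interval: [1.19, 2.08]

Iteration 1:
  c_1 = (1.190000 + 2.080000)/2 = 1.635000
  f(c_1) = f(1.635000) = 0.465723
  f(a) × f(c) < 0, new interval: [1.190000, 1.635000]
Iteration 2:
  c_2 = (1.190000 + 1.635000)/2 = 1.412500
  f(c_2) = f(1.412500) = -0.419342
  f(a) × f(c) ≥ 0, new interval: [1.412500, 1.635000]
Iteration 3:
  c_3 = (1.412500 + 1.635000)/2 = 1.523750
  f(c_3) = f(1.523750) = -0.033386
  f(a) × f(c) ≥ 0, new interval: [1.523750, 1.635000]
Iteration 4:
  c_4 = (1.523750 + 1.635000)/2 = 1.579375
  f(c_4) = f(1.579375) = 0.201508
  f(a) × f(c) < 0, new interval: [1.523750, 1.579375]

After 4 iteration(s), the approximation is c_4 = 1.579375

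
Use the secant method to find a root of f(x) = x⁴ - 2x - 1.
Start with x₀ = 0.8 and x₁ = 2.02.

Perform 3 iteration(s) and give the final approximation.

f(x) = x⁴ - 2x - 1
x₀ = 0.8, x₁ = 2.02

Secant formula: x_{n+1} = x_n - f(x_n)(x_n - x_{n-1})/(f(x_n) - f(x_{n-1}))

Iteration 1:
  f(0.800000) = -2.190400
  f(2.020000) = 11.609664
  x_2 = 2.020000 - 11.609664×(2.020000 - 0.800000)/(11.609664 - (-2.190400))
       = 0.993643
Iteration 2:
  f(2.020000) = 11.609664
  f(0.993643) = -2.012472
  x_3 = 0.993643 - (-2.012472)×(0.993643 - 2.020000)/(-2.012472 - 11.609664)
       = 1.145272
Iteration 3:
  f(0.993643) = -2.012472
  f(1.145272) = -1.570122
  x_4 = 1.145272 - (-1.570122)×(1.145272 - 0.993643)/(-1.570122 - (-2.012472))
       = 1.683480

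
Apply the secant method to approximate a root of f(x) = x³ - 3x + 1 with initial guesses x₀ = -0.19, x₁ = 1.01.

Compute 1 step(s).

f(x) = x³ - 3x + 1
x₀ = -0.19, x₁ = 1.01

Secant formula: x_{n+1} = x_n - f(x_n)(x_n - x_{n-1})/(f(x_n) - f(x_{n-1}))

Iteration 1:
  f(-0.190000) = 1.563141
  f(1.010000) = -0.999699
  x_2 = 1.010000 - (-0.999699)×(1.010000 - (-0.190000))/(-0.999699 - 1.563141)
       = 0.541910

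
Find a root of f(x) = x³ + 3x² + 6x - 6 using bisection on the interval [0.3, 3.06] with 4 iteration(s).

f(x) = x³ + 3x² + 6x - 6
Initial interval: [0.3, 3.06]

Iteration 1:
  c_1 = (0.300000 + 3.060000)/2 = 1.680000
  f(c_1) = f(1.680000) = 17.288832
  f(a) × f(c) < 0, new interval: [0.300000, 1.680000]
Iteration 2:
  c_2 = (0.300000 + 1.680000)/2 = 0.990000
  f(c_2) = f(0.990000) = 3.850599
  f(a) × f(c) < 0, new interval: [0.300000, 0.990000]
Iteration 3:
  c_3 = (0.300000 + 0.990000)/2 = 0.645000
  f(c_3) = f(0.645000) = -0.613589
  f(a) × f(c) ≥ 0, new interval: [0.645000, 0.990000]
Iteration 4:
  c_4 = (0.645000 + 0.990000)/2 = 0.817500
  f(c_4) = f(0.817500) = 1.456259
  f(a) × f(c) < 0, new interval: [0.645000, 0.817500]

After 4 iteration(s), the approximation is c_4 = 0.817500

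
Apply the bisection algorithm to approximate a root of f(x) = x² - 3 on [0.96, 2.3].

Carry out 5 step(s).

f(x) = x² - 3
Initial interval: [0.96, 2.3]

Iteration 1:
  c_1 = (0.960000 + 2.300000)/2 = 1.630000
  f(c_1) = f(1.630000) = -0.343100
  f(a) × f(c) ≥ 0, new interval: [1.630000, 2.300000]
Iteration 2:
  c_2 = (1.630000 + 2.300000)/2 = 1.965000
  f(c_2) = f(1.965000) = 0.861225
  f(a) × f(c) < 0, new interval: [1.630000, 1.965000]
Iteration 3:
  c_3 = (1.630000 + 1.965000)/2 = 1.797500
  f(c_3) = f(1.797500) = 0.231006
  f(a) × f(c) < 0, new interval: [1.630000, 1.797500]
Iteration 4:
  c_4 = (1.630000 + 1.797500)/2 = 1.713750
  f(c_4) = f(1.713750) = -0.063061
  f(a) × f(c) ≥ 0, new interval: [1.713750, 1.797500]
Iteration 5:
  c_5 = (1.713750 + 1.797500)/2 = 1.755625
  f(c_5) = f(1.755625) = 0.082219
  f(a) × f(c) < 0, new interval: [1.713750, 1.755625]

After 5 iteration(s), the approximation is c_5 = 1.755625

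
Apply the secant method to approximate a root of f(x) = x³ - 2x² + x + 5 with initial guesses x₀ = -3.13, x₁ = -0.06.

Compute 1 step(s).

f(x) = x³ - 2x² + x + 5
x₀ = -3.13, x₁ = -0.06

Secant formula: x_{n+1} = x_n - f(x_n)(x_n - x_{n-1})/(f(x_n) - f(x_{n-1}))

Iteration 1:
  f(-3.130000) = -48.388097
  f(-0.060000) = 4.932584
  x_2 = -0.060000 - 4.932584×(-0.060000 - (-3.130000))/(4.932584 - (-48.388097))
       = -0.343999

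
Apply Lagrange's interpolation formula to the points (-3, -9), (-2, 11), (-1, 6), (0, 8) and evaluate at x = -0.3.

Lagrange interpolation formula:
P(x) = Σ yᵢ × Lᵢ(x)
where Lᵢ(x) = Π_{j≠i} (x - xⱼ)/(xᵢ - xⱼ)

L_0(-0.3) = (-0.3 - (-2))/(-3 - (-2)) × (-0.3 - (-1))/(-3 - (-1)) × (-0.3 - 0)/(-3 - 0) = 0.059500
L_1(-0.3) = (-0.3 - (-3))/(-2 - (-3)) × (-0.3 - (-1))/(-2 - (-1)) × (-0.3 - 0)/(-2 - 0) = -0.283500
L_2(-0.3) = (-0.3 - (-3))/(-1 - (-3)) × (-0.3 - (-2))/(-1 - (-2)) × (-0.3 - 0)/(-1 - 0) = 0.688500
L_3(-0.3) = (-0.3 - (-3))/(0 - (-3)) × (-0.3 - (-2))/(0 - (-2)) × (-0.3 - (-1))/(0 - (-1)) = 0.535500

P(-0.3) = (-9)×L_0(-0.3) + 11×L_1(-0.3) + 6×L_2(-0.3) + 8×L_3(-0.3)
P(-0.3) = 4.761000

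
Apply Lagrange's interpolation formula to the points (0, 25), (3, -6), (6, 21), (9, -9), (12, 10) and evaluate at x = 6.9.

Lagrange interpolation formula:
P(x) = Σ yᵢ × Lᵢ(x)
where Lᵢ(x) = Π_{j≠i} (x - xⱼ)/(xᵢ - xⱼ)

L_0(6.9) = (6.9 - 3)/(0 - 3) × (6.9 - 6)/(0 - 6) × (6.9 - 9)/(0 - 9) × (6.9 - 12)/(0 - 12) = 0.019338
L_1(6.9) = (6.9 - 0)/(3 - 0) × (6.9 - 6)/(3 - 6) × (6.9 - 9)/(3 - 9) × (6.9 - 12)/(3 - 12) = -0.136850
L_2(6.9) = (6.9 - 0)/(6 - 0) × (6.9 - 3)/(6 - 3) × (6.9 - 9)/(6 - 9) × (6.9 - 12)/(6 - 12) = 0.889525
L_3(6.9) = (6.9 - 0)/(9 - 0) × (6.9 - 3)/(9 - 3) × (6.9 - 6)/(9 - 6) × (6.9 - 12)/(9 - 12) = 0.254150
L_4(6.9) = (6.9 - 0)/(12 - 0) × (6.9 - 3)/(12 - 3) × (6.9 - 6)/(12 - 6) × (6.9 - 9)/(12 - 9) = -0.026163

P(6.9) = 25×L_0(6.9) + (-6)×L_1(6.9) + 21×L_2(6.9) + (-9)×L_3(6.9) + 10×L_4(6.9)
P(6.9) = 17.435588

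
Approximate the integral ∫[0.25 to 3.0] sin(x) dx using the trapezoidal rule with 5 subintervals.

f(x) = sin(x)
a = 0.25, b = 3.0, n = 5
h = (b - a)/n = 0.550000

Trapezoidal rule: (h/2)[f(x₀) + 2f(x₁) + 2f(x₂) + ... + f(xₙ)]

x_0 = 0.2500, f(x_0) = 0.247404, coefficient = 1
x_1 = 0.8000, f(x_1) = 0.717356, coefficient = 2
x_2 = 1.3500, f(x_2) = 0.975723, coefficient = 2
x_3 = 1.9000, f(x_3) = 0.946300, coefficient = 2
x_4 = 2.4500, f(x_4) = 0.637765, coefficient = 2
x_5 = 3.0000, f(x_5) = 0.141120, coefficient = 1

I ≈ (0.550000/2) × 6.942812 = 1.909273
Exact value: 1.958905
Error: 0.049631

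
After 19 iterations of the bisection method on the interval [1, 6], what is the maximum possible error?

Bisection error bound: |error| ≤ (b-a)/2^n
|error| ≤ (6 - 1)/2^19 = 5/2^19
|error| ≤ 0.0000095367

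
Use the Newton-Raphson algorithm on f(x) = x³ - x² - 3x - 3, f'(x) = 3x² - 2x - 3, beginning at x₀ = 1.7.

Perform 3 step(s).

f(x) = x³ - x² - 3x - 3
f'(x) = 3x² - 2x - 3
x₀ = 1.7

Newton-Raphson formula: x_{n+1} = x_n - f(x_n)/f'(x_n)

Iteration 1:
  f(1.700000) = -6.077000
  f'(1.700000) = 2.270000
  x_1 = 1.700000 - (-6.077000)/2.270000 = 4.377093
Iteration 2:
  f(4.377093) = 48.570231
  f'(4.377093) = 45.722632
  x_2 = 4.377093 - 48.570231/45.722632 = 3.314813
Iteration 3:
  f(3.314813) = 12.490684
  f'(3.314813) = 23.334323
  x_3 = 3.314813 - 12.490684/23.334323 = 2.779520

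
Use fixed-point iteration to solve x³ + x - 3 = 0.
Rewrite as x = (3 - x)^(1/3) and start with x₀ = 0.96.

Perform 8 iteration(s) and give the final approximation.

Equation: x³ + x - 3 = 0
Fixed-point form: x = (3 - x)^(1/3)
x₀ = 0.96

x_1 = g(0.960000) = 1.268265
x_2 = g(1.268265) = 1.200864
x_3 = g(1.200864) = 1.216246
x_4 = g(1.216246) = 1.212770
x_5 = g(1.212770) = 1.213557
x_6 = g(1.213557) = 1.213379
x_7 = g(1.213379) = 1.213419
x_8 = g(1.213419) = 1.213410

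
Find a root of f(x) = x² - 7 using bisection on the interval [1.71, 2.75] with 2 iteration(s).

f(x) = x² - 7
Initial interval: [1.71, 2.75]

Iteration 1:
  c_1 = (1.710000 + 2.750000)/2 = 2.230000
  f(c_1) = f(2.230000) = -2.027100
  f(a) × f(c) ≥ 0, new interval: [2.230000, 2.750000]
Iteration 2:
  c_2 = (2.230000 + 2.750000)/2 = 2.490000
  f(c_2) = f(2.490000) = -0.799900
  f(a) × f(c) ≥ 0, new interval: [2.490000, 2.750000]

After 2 iteration(s), the approximation is c_2 = 2.490000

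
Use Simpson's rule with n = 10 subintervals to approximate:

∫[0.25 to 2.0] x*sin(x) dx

f(x) = x*sin(x)
a = 0.25, b = 2.0, n = 10
h = (b - a)/n = 0.175000

Simpson's rule: (h/3)[f(x₀) + 4f(x₁) + 2f(x₂) + ... + f(xₙ)]

x_0 = 0.2500, f(x_0) = 0.061851, coefficient = 1
x_1 = 0.4250, f(x_1) = 0.175236, coefficient = 4
x_2 = 0.6000, f(x_2) = 0.338785, coefficient = 2
x_3 = 0.7750, f(x_3) = 0.542280, coefficient = 4
x_4 = 0.9500, f(x_4) = 0.772745, coefficient = 2
x_5 = 1.1250, f(x_5) = 1.015051, coefficient = 4
x_6 = 1.3000, f(x_6) = 1.252626, coefficient = 2
x_7 = 1.4750, f(x_7) = 1.468237, coefficient = 4
x_8 = 1.6500, f(x_8) = 1.644827, coefficient = 2
x_9 = 1.8250, f(x_9) = 1.766352, coefficient = 4
x_10 = 2.0000, f(x_10) = 1.818595, coefficient = 1

I ≈ (0.175000/3) × 29.767036 = 1.736410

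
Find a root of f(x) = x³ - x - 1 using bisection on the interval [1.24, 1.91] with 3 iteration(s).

f(x) = x³ - x - 1
Initial interval: [1.24, 1.91]

Iteration 1:
  c_1 = (1.240000 + 1.910000)/2 = 1.575000
  f(c_1) = f(1.575000) = 1.331984
  f(a) × f(c) < 0, new interval: [1.240000, 1.575000]
Iteration 2:
  c_2 = (1.240000 + 1.575000)/2 = 1.407500
  f(c_2) = f(1.407500) = 0.380837
  f(a) × f(c) < 0, new interval: [1.240000, 1.407500]
Iteration 3:
  c_3 = (1.240000 + 1.407500)/2 = 1.323750
  f(c_3) = f(1.323750) = -0.004124
  f(a) × f(c) ≥ 0, new interval: [1.323750, 1.407500]

After 3 iteration(s), the approximation is c_3 = 1.323750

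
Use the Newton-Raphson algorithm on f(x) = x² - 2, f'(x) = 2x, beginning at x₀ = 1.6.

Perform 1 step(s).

f(x) = x² - 2
f'(x) = 2x
x₀ = 1.6

Newton-Raphson formula: x_{n+1} = x_n - f(x_n)/f'(x_n)

Iteration 1:
  f(1.600000) = 0.560000
  f'(1.600000) = 3.200000
  x_1 = 1.600000 - 0.560000/3.200000 = 1.425000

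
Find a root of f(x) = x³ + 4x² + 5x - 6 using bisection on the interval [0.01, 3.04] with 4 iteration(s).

f(x) = x³ + 4x² + 5x - 6
Initial interval: [0.01, 3.04]

Iteration 1:
  c_1 = (0.010000 + 3.040000)/2 = 1.525000
  f(c_1) = f(1.525000) = 14.474078
  f(a) × f(c) < 0, new interval: [0.010000, 1.525000]
Iteration 2:
  c_2 = (0.010000 + 1.525000)/2 = 0.767500
  f(c_2) = f(0.767500) = 0.645826
  f(a) × f(c) < 0, new interval: [0.010000, 0.767500]
Iteration 3:
  c_3 = (0.010000 + 0.767500)/2 = 0.388750
  f(c_3) = f(0.388750) = -3.392993
  f(a) × f(c) ≥ 0, new interval: [0.388750, 0.767500]
Iteration 4:
  c_4 = (0.388750 + 0.767500)/2 = 0.578125
  f(c_4) = f(0.578125) = -1.579235
  f(a) × f(c) ≥ 0, new interval: [0.578125, 0.767500]

After 4 iteration(s), the approximation is c_4 = 0.578125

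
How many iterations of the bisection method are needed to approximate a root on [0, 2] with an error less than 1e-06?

We need (b-a)/2^n ≤ 1e-06
(2 - 0)/2^n ≤ 1e-06
2/2^n ≤ 1e-06
2^n ≥ 2000000
n ≥ log₂(2000000) = 20.93
n ≥ 21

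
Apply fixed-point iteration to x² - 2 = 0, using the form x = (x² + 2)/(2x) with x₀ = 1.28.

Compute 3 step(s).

Equation: x² - 2 = 0
Fixed-point form: x = (x² + 2)/(2x)
x₀ = 1.28

x_1 = g(1.280000) = 1.421250
x_2 = g(1.421250) = 1.414231
x_3 = g(1.414231) = 1.414214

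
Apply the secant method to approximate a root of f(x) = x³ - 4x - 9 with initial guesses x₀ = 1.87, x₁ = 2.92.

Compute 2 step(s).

f(x) = x³ - 4x - 9
x₀ = 1.87, x₁ = 2.92

Secant formula: x_{n+1} = x_n - f(x_n)(x_n - x_{n-1})/(f(x_n) - f(x_{n-1}))

Iteration 1:
  f(1.870000) = -9.940797
  f(2.920000) = 4.217088
  x_2 = 2.920000 - 4.217088×(2.920000 - 1.870000)/(4.217088 - (-9.940797))
       = 2.607245
Iteration 2:
  f(2.920000) = 4.217088
  f(2.607245) = -1.705634
  x_3 = 2.607245 - (-1.705634)×(2.607245 - 2.920000)/(-1.705634 - 4.217088)
       = 2.697313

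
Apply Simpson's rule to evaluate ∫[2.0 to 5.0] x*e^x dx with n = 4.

f(x) = x*e^x
a = 2.0, b = 5.0, n = 4
h = (b - a)/n = 0.750000

Simpson's rule: (h/3)[f(x₀) + 4f(x₁) + 2f(x₂) + ... + f(xₙ)]

x_0 = 2.0000, f(x_0) = 14.778112, coefficient = 1
x_1 = 2.7500, f(x_1) = 43.017238, coefficient = 4
x_2 = 3.5000, f(x_2) = 115.904082, coefficient = 2
x_3 = 4.2500, f(x_3) = 297.948002, coefficient = 4
x_4 = 5.0000, f(x_4) = 742.065796, coefficient = 1

I ≈ (0.750000/3) × 2352.513032 = 588.128258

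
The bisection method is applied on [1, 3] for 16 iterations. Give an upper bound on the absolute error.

Bisection error bound: |error| ≤ (b-a)/2^n
|error| ≤ (3 - 1)/2^16 = 2/2^16
|error| ≤ 0.0000305176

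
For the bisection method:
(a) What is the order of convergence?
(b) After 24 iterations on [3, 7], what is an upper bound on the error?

(a) Bisection has linear (order 1) convergence; the error is halved each step.

(b) Error bound = (b-a)/2^n = (7 - 3)/2^{24}
    = 4/2^{24}

(a) 1 (linear); (b) error ≤ 2.38e-07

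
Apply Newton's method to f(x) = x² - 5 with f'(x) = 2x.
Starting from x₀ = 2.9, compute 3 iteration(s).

f(x) = x² - 5
f'(x) = 2x
x₀ = 2.9

Newton-Raphson formula: x_{n+1} = x_n - f(x_n)/f'(x_n)

Iteration 1:
  f(2.900000) = 3.410000
  f'(2.900000) = 5.800000
  x_1 = 2.900000 - 3.410000/5.800000 = 2.312069
Iteration 2:
  f(2.312069) = 0.345663
  f'(2.312069) = 4.624138
  x_2 = 2.312069 - 0.345663/4.624138 = 2.237317
Iteration 3:
  f(2.237317) = 0.005588
  f'(2.237317) = 4.474634
  x_3 = 2.237317 - 0.005588/4.474634 = 2.236068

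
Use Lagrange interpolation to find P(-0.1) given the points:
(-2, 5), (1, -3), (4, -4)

Lagrange interpolation formula:
P(x) = Σ yᵢ × Lᵢ(x)
where Lᵢ(x) = Π_{j≠i} (x - xⱼ)/(xᵢ - xⱼ)

L_0(-0.1) = (-0.1 - 1)/(-2 - 1) × (-0.1 - 4)/(-2 - 4) = 0.250556
L_1(-0.1) = (-0.1 - (-2))/(1 - (-2)) × (-0.1 - 4)/(1 - 4) = 0.865556
L_2(-0.1) = (-0.1 - (-2))/(4 - (-2)) × (-0.1 - 1)/(4 - 1) = -0.116111

P(-0.1) = 5×L_0(-0.1) + (-3)×L_1(-0.1) + (-4)×L_2(-0.1)
P(-0.1) = -0.879444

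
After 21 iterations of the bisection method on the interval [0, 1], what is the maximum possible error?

Bisection error bound: |error| ≤ (b-a)/2^n
|error| ≤ (1 - 0)/2^21 = 1/2^21
|error| ≤ 0.0000004768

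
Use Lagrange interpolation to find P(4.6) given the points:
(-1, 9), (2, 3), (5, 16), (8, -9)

Lagrange interpolation formula:
P(x) = Σ yᵢ × Lᵢ(x)
where Lᵢ(x) = Π_{j≠i} (x - xⱼ)/(xᵢ - xⱼ)

L_0(4.6) = (4.6 - 2)/(-1 - 2) × (4.6 - 5)/(-1 - 5) × (4.6 - 8)/(-1 - 8) = -0.021827
L_1(4.6) = (4.6 - (-1))/(2 - (-1)) × (4.6 - 5)/(2 - 5) × (4.6 - 8)/(2 - 8) = 0.141037
L_2(4.6) = (4.6 - (-1))/(5 - (-1)) × (4.6 - 2)/(5 - 2) × (4.6 - 8)/(5 - 8) = 0.916741
L_3(4.6) = (4.6 - (-1))/(8 - (-1)) × (4.6 - 2)/(8 - 2) × (4.6 - 5)/(8 - 5) = -0.035951

P(4.6) = 9×L_0(4.6) + 3×L_1(4.6) + 16×L_2(4.6) + (-9)×L_3(4.6)
P(4.6) = 15.218074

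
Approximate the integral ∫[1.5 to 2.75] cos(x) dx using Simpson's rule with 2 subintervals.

f(x) = cos(x)
a = 1.5, b = 2.75, n = 2
h = (b - a)/n = 0.625000

Simpson's rule: (h/3)[f(x₀) + 4f(x₁) + 2f(x₂) + ... + f(xₙ)]

x_0 = 1.5000, f(x_0) = 0.070737, coefficient = 1
x_1 = 2.1250, f(x_1) = -0.526266, coefficient = 4
x_2 = 2.7500, f(x_2) = -0.924302, coefficient = 1

I ≈ (0.625000/3) × -2.958631 = -0.616381
Exact value: -0.615834
Error: 0.000547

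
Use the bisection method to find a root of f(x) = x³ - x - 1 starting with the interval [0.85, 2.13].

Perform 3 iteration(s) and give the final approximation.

f(x) = x³ - x - 1
Initial interval: [0.85, 2.13]

Iteration 1:
  c_1 = (0.850000 + 2.130000)/2 = 1.490000
  f(c_1) = f(1.490000) = 0.817949
  f(a) × f(c) < 0, new interval: [0.850000, 1.490000]
Iteration 2:
  c_2 = (0.850000 + 1.490000)/2 = 1.170000
  f(c_2) = f(1.170000) = -0.568387
  f(a) × f(c) ≥ 0, new interval: [1.170000, 1.490000]
Iteration 3:
  c_3 = (1.170000 + 1.490000)/2 = 1.330000
  f(c_3) = f(1.330000) = 0.022637
  f(a) × f(c) < 0, new interval: [1.170000, 1.330000]

After 3 iteration(s), the approximation is c_3 = 1.330000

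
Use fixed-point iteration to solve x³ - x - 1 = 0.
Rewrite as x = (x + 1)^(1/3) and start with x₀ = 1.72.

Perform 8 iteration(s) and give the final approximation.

Equation: x³ - x - 1 = 0
Fixed-point form: x = (x + 1)^(1/3)
x₀ = 1.72

x_1 = g(1.720000) = 1.395906
x_2 = g(1.395906) = 1.338104
x_3 = g(1.338104) = 1.327256
x_4 = g(1.327256) = 1.325200
x_5 = g(1.325200) = 1.324809
x_6 = g(1.324809) = 1.324735
x_7 = g(1.324735) = 1.324721
x_8 = g(1.324721) = 1.324719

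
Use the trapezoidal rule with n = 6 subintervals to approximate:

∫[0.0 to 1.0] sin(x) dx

f(x) = sin(x)
a = 0.0, b = 1.0, n = 6
h = (b - a)/n = 0.166667

Trapezoidal rule: (h/2)[f(x₀) + 2f(x₁) + 2f(x₂) + ... + f(xₙ)]

x_0 = 0.0000, f(x_0) = 0.000000, coefficient = 1
x_1 = 0.1667, f(x_1) = 0.165896, coefficient = 2
x_2 = 0.3333, f(x_2) = 0.327195, coefficient = 2
x_3 = 0.5000, f(x_3) = 0.479426, coefficient = 2
x_4 = 0.6667, f(x_4) = 0.618370, coefficient = 2
x_5 = 0.8333, f(x_5) = 0.740177, coefficient = 2
x_6 = 1.0000, f(x_6) = 0.841471, coefficient = 1

I ≈ (0.166667/2) × 5.503597 = 0.458633
Exact value: 0.459698
Error: 0.001065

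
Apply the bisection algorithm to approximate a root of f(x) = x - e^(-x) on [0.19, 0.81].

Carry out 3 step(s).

f(x) = x - e^(-x)
Initial interval: [0.19, 0.81]

Iteration 1:
  c_1 = (0.190000 + 0.810000)/2 = 0.500000
  f(c_1) = f(0.500000) = -0.106531
  f(a) × f(c) ≥ 0, new interval: [0.500000, 0.810000]
Iteration 2:
  c_2 = (0.500000 + 0.810000)/2 = 0.655000
  f(c_2) = f(0.655000) = 0.135558
  f(a) × f(c) < 0, new interval: [0.500000, 0.655000]
Iteration 3:
  c_3 = (0.500000 + 0.655000)/2 = 0.577500
  f(c_3) = f(0.577500) = 0.016200
  f(a) × f(c) < 0, new interval: [0.500000, 0.577500]

After 3 iteration(s), the approximation is c_3 = 0.577500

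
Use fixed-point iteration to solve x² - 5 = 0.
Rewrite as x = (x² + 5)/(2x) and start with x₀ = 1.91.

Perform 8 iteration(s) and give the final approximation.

Equation: x² - 5 = 0
Fixed-point form: x = (x² + 5)/(2x)
x₀ = 1.91

x_1 = g(1.910000) = 2.263901
x_2 = g(2.263901) = 2.236239
x_3 = g(2.236239) = 2.236068
x_4 = g(2.236068) = 2.236068
x_5 = g(2.236068) = 2.236068
x_6 = g(2.236068) = 2.236068
x_7 = g(2.236068) = 2.236068
x_8 = g(2.236068) = 2.236068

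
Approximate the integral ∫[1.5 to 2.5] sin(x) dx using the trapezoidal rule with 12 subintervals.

f(x) = sin(x)
a = 1.5, b = 2.5, n = 12
h = (b - a)/n = 0.083333

Trapezoidal rule: (h/2)[f(x₀) + 2f(x₁) + 2f(x₂) + ... + f(xₙ)]

x_0 = 1.5000, f(x_0) = 0.997495, coefficient = 1
x_1 = 1.5833, f(x_1) = 0.999921, coefficient = 2
x_2 = 1.6667, f(x_2) = 0.995408, coefficient = 2
x_3 = 1.7500, f(x_3) = 0.983986, coefficient = 2
x_4 = 1.8333, f(x_4) = 0.965735, coefficient = 2
x_5 = 1.9167, f(x_5) = 0.940781, coefficient = 2
x_6 = 2.0000, f(x_6) = 0.909297, coefficient = 2
x_7 = 2.0833, f(x_7) = 0.871503, coefficient = 2
x_8 = 2.1667, f(x_8) = 0.827660, coefficient = 2
x_9 = 2.2500, f(x_9) = 0.778073, coefficient = 2
x_10 = 2.3333, f(x_10) = 0.723086, coefficient = 2
x_11 = 2.4167, f(x_11) = 0.663080, coefficient = 2
x_12 = 2.5000, f(x_12) = 0.598472, coefficient = 1

I ≈ (0.083333/2) × 20.913029 = 0.871376
Exact value: 0.871881
Error: 0.000505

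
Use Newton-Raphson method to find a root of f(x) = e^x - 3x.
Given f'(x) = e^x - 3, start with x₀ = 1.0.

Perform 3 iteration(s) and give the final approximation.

f(x) = e^x - 3x
f'(x) = e^x - 3
x₀ = 1.0

Newton-Raphson formula: x_{n+1} = x_n - f(x_n)/f'(x_n)

Iteration 1:
  f(1.000000) = -0.281718
  f'(1.000000) = -0.281718
  x_1 = 1.000000 - (-0.281718)/(-0.281718) = 0.000000
Iteration 2:
  f(0.000000) = 1.000000
  f'(0.000000) = -2.000000
  x_2 = 0.000000 - 1.000000/(-2.000000) = 0.500000
Iteration 3:
  f(0.500000) = 0.148721
  f'(0.500000) = -1.351279
  x_3 = 0.500000 - 0.148721/(-1.351279) = 0.610060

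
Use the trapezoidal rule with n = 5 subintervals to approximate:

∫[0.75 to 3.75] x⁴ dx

f(x) = x⁴
a = 0.75, b = 3.75, n = 5
h = (b - a)/n = 0.600000

Trapezoidal rule: (h/2)[f(x₀) + 2f(x₁) + 2f(x₂) + ... + f(xₙ)]

x_0 = 0.7500, f(x_0) = 0.316406, coefficient = 1
x_1 = 1.3500, f(x_1) = 3.321506, coefficient = 2
x_2 = 1.9500, f(x_2) = 14.459006, coefficient = 2
x_3 = 2.5500, f(x_3) = 42.282506, coefficient = 2
x_4 = 3.1500, f(x_4) = 98.456006, coefficient = 2
x_5 = 3.7500, f(x_5) = 197.753906, coefficient = 1

I ≈ (0.600000/2) × 515.108362 = 154.532509
Exact value: 148.267969
Error: 6.264540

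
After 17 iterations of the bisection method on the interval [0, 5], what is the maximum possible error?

Bisection error bound: |error| ≤ (b-a)/2^n
|error| ≤ (5 - 0)/2^17 = 5/2^17
|error| ≤ 0.0000381470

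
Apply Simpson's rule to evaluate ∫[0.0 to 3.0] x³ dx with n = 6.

f(x) = x³
a = 0.0, b = 3.0, n = 6
h = (b - a)/n = 0.500000

Simpson's rule: (h/3)[f(x₀) + 4f(x₁) + 2f(x₂) + ... + f(xₙ)]

x_0 = 0.0000, f(x_0) = 0.000000, coefficient = 1
x_1 = 0.5000, f(x_1) = 0.125000, coefficient = 4
x_2 = 1.0000, f(x_2) = 1.000000, coefficient = 2
x_3 = 1.5000, f(x_3) = 3.375000, coefficient = 4
x_4 = 2.0000, f(x_4) = 8.000000, coefficient = 2
x_5 = 2.5000, f(x_5) = 15.625000, coefficient = 4
x_6 = 3.0000, f(x_6) = 27.000000, coefficient = 1

I ≈ (0.500000/3) × 121.500000 = 20.250000
Exact value: 20.250000
Error: 0.000000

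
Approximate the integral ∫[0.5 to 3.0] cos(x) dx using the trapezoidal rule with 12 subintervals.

f(x) = cos(x)
a = 0.5, b = 3.0, n = 12
h = (b - a)/n = 0.208333

Trapezoidal rule: (h/2)[f(x₀) + 2f(x₁) + 2f(x₂) + ... + f(xₙ)]

x_0 = 0.5000, f(x_0) = 0.877583, coefficient = 1
x_1 = 0.7083, f(x_1) = 0.759447, coefficient = 2
x_2 = 0.9167, f(x_2) = 0.608469, coefficient = 2
x_3 = 1.1250, f(x_3) = 0.431177, coefficient = 2
x_4 = 1.3333, f(x_4) = 0.235238, coefficient = 2
x_5 = 1.5417, f(x_5) = 0.029126, coefficient = 2
x_6 = 1.7500, f(x_6) = -0.178246, coefficient = 2
x_7 = 1.9583, f(x_7) = -0.377909, coefficient = 2
x_8 = 2.1667, f(x_8) = -0.561229, coefficient = 2
x_9 = 2.3750, f(x_9) = -0.720278, coefficient = 2
x_10 = 2.5833, f(x_10) = -0.848178, coefficient = 2
x_11 = 2.7917, f(x_11) = -0.939398, coefficient = 2
x_12 = 3.0000, f(x_12) = -0.989992, coefficient = 1

I ≈ (0.208333/2) × -3.235978 = -0.337081
Exact value: -0.338306
Error: 0.001225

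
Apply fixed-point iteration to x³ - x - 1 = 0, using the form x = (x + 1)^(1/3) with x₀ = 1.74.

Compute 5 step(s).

Equation: x³ - x - 1 = 0
Fixed-point form: x = (x + 1)^(1/3)
x₀ = 1.74

x_1 = g(1.740000) = 1.399319
x_2 = g(1.399319) = 1.338739
x_3 = g(1.338739) = 1.327376
x_4 = g(1.327376) = 1.325223
x_5 = g(1.325223) = 1.324814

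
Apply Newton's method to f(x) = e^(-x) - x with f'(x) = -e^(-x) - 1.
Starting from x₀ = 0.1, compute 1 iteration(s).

f(x) = e^(-x) - x
f'(x) = -e^(-x) - 1
x₀ = 0.1

Newton-Raphson formula: x_{n+1} = x_n - f(x_n)/f'(x_n)

Iteration 1:
  f(0.100000) = 0.804837
  f'(0.100000) = -1.904837
  x_1 = 0.100000 - 0.804837/(-1.904837) = 0.522523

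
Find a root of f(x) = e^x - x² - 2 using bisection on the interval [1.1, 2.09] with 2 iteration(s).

f(x) = e^x - x² - 2
Initial interval: [1.1, 2.09]

Iteration 1:
  c_1 = (1.100000 + 2.090000)/2 = 1.595000
  f(c_1) = f(1.595000) = 0.384304
  f(a) × f(c) < 0, new interval: [1.100000, 1.595000]
Iteration 2:
  c_2 = (1.100000 + 1.595000)/2 = 1.347500
  f(c_2) = f(1.347500) = 0.032038
  f(a) × f(c) < 0, new interval: [1.100000, 1.347500]

After 2 iteration(s), the approximation is c_2 = 1.347500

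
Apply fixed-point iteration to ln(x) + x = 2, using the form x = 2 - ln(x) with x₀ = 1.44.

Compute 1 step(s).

Equation: ln(x) + x = 2
Fixed-point form: x = 2 - ln(x)
x₀ = 1.44

x_1 = g(1.440000) = 1.635357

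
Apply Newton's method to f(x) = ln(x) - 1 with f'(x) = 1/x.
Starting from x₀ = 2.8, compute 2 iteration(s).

f(x) = ln(x) - 1
f'(x) = 1/x
x₀ = 2.8

Newton-Raphson formula: x_{n+1} = x_n - f(x_n)/f'(x_n)

Iteration 1:
  f(2.800000) = 0.029619
  f'(2.800000) = 0.357143
  x_1 = 2.800000 - 0.029619/0.357143 = 2.717066
Iteration 2:
  f(2.717066) = -0.000448
  f'(2.717066) = 0.368044
  x_2 = 2.717066 - (-0.000448)/0.368044 = 2.718282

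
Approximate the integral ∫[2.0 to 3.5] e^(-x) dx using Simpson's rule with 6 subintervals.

f(x) = e^(-x)
a = 2.0, b = 3.5, n = 6
h = (b - a)/n = 0.250000

Simpson's rule: (h/3)[f(x₀) + 4f(x₁) + 2f(x₂) + ... + f(xₙ)]

x_0 = 2.0000, f(x_0) = 0.135335, coefficient = 1
x_1 = 2.2500, f(x_1) = 0.105399, coefficient = 4
x_2 = 2.5000, f(x_2) = 0.082085, coefficient = 2
x_3 = 2.7500, f(x_3) = 0.063928, coefficient = 4
x_4 = 3.0000, f(x_4) = 0.049787, coefficient = 2
x_5 = 3.2500, f(x_5) = 0.038774, coefficient = 4
x_6 = 3.5000, f(x_6) = 0.030197, coefficient = 1

I ≈ (0.250000/3) × 1.261682 = 0.105140
Exact value: 0.105138
Error: 0.000002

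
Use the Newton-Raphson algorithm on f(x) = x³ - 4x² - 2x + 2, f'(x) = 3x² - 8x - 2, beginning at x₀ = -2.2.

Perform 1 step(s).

f(x) = x³ - 4x² - 2x + 2
f'(x) = 3x² - 8x - 2
x₀ = -2.2

Newton-Raphson formula: x_{n+1} = x_n - f(x_n)/f'(x_n)

Iteration 1:
  f(-2.200000) = -23.608000
  f'(-2.200000) = 30.120000
  x_1 = -2.200000 - (-23.608000)/30.120000 = -1.416202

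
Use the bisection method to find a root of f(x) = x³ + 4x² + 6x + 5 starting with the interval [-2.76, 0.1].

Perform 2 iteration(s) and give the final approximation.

f(x) = x³ + 4x² + 6x + 5
Initial interval: [-2.76, 0.1]

Iteration 1:
  c_1 = (-2.760000 + 0.100000)/2 = -1.330000
  f(c_1) = f(-1.330000) = 1.742963
  f(a) × f(c) < 0, new interval: [-2.760000, -1.330000]
Iteration 2:
  c_2 = (-2.760000 + (-1.330000))/2 = -2.045000
  f(c_2) = f(-2.045000) = 0.905859
  f(a) × f(c) < 0, new interval: [-2.760000, -2.045000]

After 2 iteration(s), the approximation is c_2 = -2.045000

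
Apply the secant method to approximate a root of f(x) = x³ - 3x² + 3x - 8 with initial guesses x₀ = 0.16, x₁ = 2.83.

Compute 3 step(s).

f(x) = x³ - 3x² + 3x - 8
x₀ = 0.16, x₁ = 2.83

Secant formula: x_{n+1} = x_n - f(x_n)(x_n - x_{n-1})/(f(x_n) - f(x_{n-1}))

Iteration 1:
  f(0.160000) = -7.592704
  f(2.830000) = -0.871513
  x_2 = 2.830000 - (-0.871513)×(2.830000 - 0.160000)/(-0.871513 - (-7.592704))
       = 3.176209
Iteration 2:
  f(2.830000) = -0.871513
  f(3.176209) = 3.306283
  x_3 = 3.176209 - 3.306283×(3.176209 - 2.830000)/(3.306283 - (-0.871513))
       = 2.902221
Iteration 3:
  f(3.176209) = 3.306283
  f(2.902221) = -0.116915
  x_4 = 2.902221 - (-0.116915)×(2.902221 - 3.176209)/(-0.116915 - 3.306283)
       = 2.911579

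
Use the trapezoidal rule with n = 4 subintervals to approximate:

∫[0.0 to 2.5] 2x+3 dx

f(x) = 2x+3
a = 0.0, b = 2.5, n = 4
h = (b - a)/n = 0.625000

Trapezoidal rule: (h/2)[f(x₀) + 2f(x₁) + 2f(x₂) + ... + f(xₙ)]

x_0 = 0.0000, f(x_0) = 3.000000, coefficient = 1
x_1 = 0.6250, f(x_1) = 4.250000, coefficient = 2
x_2 = 1.2500, f(x_2) = 5.500000, coefficient = 2
x_3 = 1.8750, f(x_3) = 6.750000, coefficient = 2
x_4 = 2.5000, f(x_4) = 8.000000, coefficient = 1

I ≈ (0.625000/2) × 44.000000 = 13.750000
Exact value: 13.750000
Error: 0.000000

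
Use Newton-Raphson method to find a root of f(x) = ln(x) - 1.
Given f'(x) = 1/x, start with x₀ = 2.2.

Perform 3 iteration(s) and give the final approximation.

f(x) = ln(x) - 1
f'(x) = 1/x
x₀ = 2.2

Newton-Raphson formula: x_{n+1} = x_n - f(x_n)/f'(x_n)

Iteration 1:
  f(2.200000) = -0.211543
  f'(2.200000) = 0.454545
  x_1 = 2.200000 - (-0.211543)/0.454545 = 2.665394
Iteration 2:
  f(2.665394) = -0.019648
  f'(2.665394) = 0.375179
  x_2 = 2.665394 - (-0.019648)/0.375179 = 2.717764
Iteration 3:
  f(2.717764) = -0.000191
  f'(2.717764) = 0.367950
  x_3 = 2.717764 - (-0.000191)/0.367950 = 2.718282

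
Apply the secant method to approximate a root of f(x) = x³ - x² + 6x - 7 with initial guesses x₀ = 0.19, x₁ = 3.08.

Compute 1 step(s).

f(x) = x³ - x² + 6x - 7
x₀ = 0.19, x₁ = 3.08

Secant formula: x_{n+1} = x_n - f(x_n)(x_n - x_{n-1})/(f(x_n) - f(x_{n-1}))

Iteration 1:
  f(0.190000) = -5.889241
  f(3.080000) = 31.211712
  x_2 = 3.080000 - 31.211712×(3.080000 - 0.190000)/(31.211712 - (-5.889241))
       = 0.648746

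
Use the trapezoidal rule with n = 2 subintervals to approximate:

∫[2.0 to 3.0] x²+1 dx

f(x) = x²+1
a = 2.0, b = 3.0, n = 2
h = (b - a)/n = 0.500000

Trapezoidal rule: (h/2)[f(x₀) + 2f(x₁) + 2f(x₂) + ... + f(xₙ)]

x_0 = 2.0000, f(x_0) = 5.000000, coefficient = 1
x_1 = 2.5000, f(x_1) = 7.250000, coefficient = 2
x_2 = 3.0000, f(x_2) = 10.000000, coefficient = 1

I ≈ (0.500000/2) × 29.500000 = 7.375000
Exact value: 7.333333
Error: 0.041667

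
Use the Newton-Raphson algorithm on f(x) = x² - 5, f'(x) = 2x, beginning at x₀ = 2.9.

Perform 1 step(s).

f(x) = x² - 5
f'(x) = 2x
x₀ = 2.9

Newton-Raphson formula: x_{n+1} = x_n - f(x_n)/f'(x_n)

Iteration 1:
  f(2.900000) = 3.410000
  f'(2.900000) = 5.800000
  x_1 = 2.900000 - 3.410000/5.800000 = 2.312069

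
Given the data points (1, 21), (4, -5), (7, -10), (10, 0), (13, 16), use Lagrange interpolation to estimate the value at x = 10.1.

Lagrange interpolation formula:
P(x) = Σ yᵢ × Lᵢ(x)
where Lᵢ(x) = Π_{j≠i} (x - xⱼ)/(xᵢ - xⱼ)

L_0(10.1) = (10.1 - 4)/(1 - 4) × (10.1 - 7)/(1 - 7) × (10.1 - 10)/(1 - 10) × (10.1 - 13)/(1 - 13) = -0.002821
L_1(10.1) = (10.1 - 1)/(4 - 1) × (10.1 - 7)/(4 - 7) × (10.1 - 10)/(4 - 10) × (10.1 - 13)/(4 - 13) = 0.016833
L_2(10.1) = (10.1 - 1)/(7 - 1) × (10.1 - 4)/(7 - 4) × (10.1 - 10)/(7 - 10) × (10.1 - 13)/(7 - 13) = -0.049685
L_3(10.1) = (10.1 - 1)/(10 - 1) × (10.1 - 4)/(10 - 4) × (10.1 - 7)/(10 - 7) × (10.1 - 13)/(10 - 13) = 1.026821
L_4(10.1) = (10.1 - 1)/(13 - 1) × (10.1 - 4)/(13 - 4) × (10.1 - 7)/(13 - 7) × (10.1 - 10)/(13 - 10) = 0.008852

P(10.1) = 21×L_0(10.1) + (-5)×L_1(10.1) + (-10)×L_2(10.1) + 0×L_3(10.1) + 16×L_4(10.1)
P(10.1) = 0.495074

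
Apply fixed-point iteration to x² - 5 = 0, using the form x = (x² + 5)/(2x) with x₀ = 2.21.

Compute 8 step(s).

Equation: x² - 5 = 0
Fixed-point form: x = (x² + 5)/(2x)
x₀ = 2.21

x_1 = g(2.210000) = 2.236222
x_2 = g(2.236222) = 2.236068
x_3 = g(2.236068) = 2.236068
x_4 = g(2.236068) = 2.236068
x_5 = g(2.236068) = 2.236068
x_6 = g(2.236068) = 2.236068
x_7 = g(2.236068) = 2.236068
x_8 = g(2.236068) = 2.236068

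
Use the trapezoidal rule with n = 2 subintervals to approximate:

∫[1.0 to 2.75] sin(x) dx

f(x) = sin(x)
a = 1.0, b = 2.75, n = 2
h = (b - a)/n = 0.875000

Trapezoidal rule: (h/2)[f(x₀) + 2f(x₁) + 2f(x₂) + ... + f(xₙ)]

x_0 = 1.0000, f(x_0) = 0.841471, coefficient = 1
x_1 = 1.8750, f(x_1) = 0.954086, coefficient = 2
x_2 = 2.7500, f(x_2) = 0.381661, coefficient = 1

I ≈ (0.875000/2) × 3.131304 = 1.369945
Exact value: 1.464605
Error: 0.094659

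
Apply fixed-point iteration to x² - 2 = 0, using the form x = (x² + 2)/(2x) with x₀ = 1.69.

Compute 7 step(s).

Equation: x² - 2 = 0
Fixed-point form: x = (x² + 2)/(2x)
x₀ = 1.69

x_1 = g(1.690000) = 1.436716
x_2 = g(1.436716) = 1.414390
x_3 = g(1.414390) = 1.414214
x_4 = g(1.414214) = 1.414214
x_5 = g(1.414214) = 1.414214
x_6 = g(1.414214) = 1.414214
x_7 = g(1.414214) = 1.414214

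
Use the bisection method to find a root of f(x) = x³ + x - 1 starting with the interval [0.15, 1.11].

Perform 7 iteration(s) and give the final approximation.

f(x) = x³ + x - 1
Initial interval: [0.15, 1.11]

Iteration 1:
  c_1 = (0.150000 + 1.110000)/2 = 0.630000
  f(c_1) = f(0.630000) = -0.119953
  f(a) × f(c) ≥ 0, new interval: [0.630000, 1.110000]
Iteration 2:
  c_2 = (0.630000 + 1.110000)/2 = 0.870000
  f(c_2) = f(0.870000) = 0.528503
  f(a) × f(c) < 0, new interval: [0.630000, 0.870000]
Iteration 3:
  c_3 = (0.630000 + 0.870000)/2 = 0.750000
  f(c_3) = f(0.750000) = 0.171875
  f(a) × f(c) < 0, new interval: [0.630000, 0.750000]
Iteration 4:
  c_4 = (0.630000 + 0.750000)/2 = 0.690000
  f(c_4) = f(0.690000) = 0.018509
  f(a) × f(c) < 0, new interval: [0.630000, 0.690000]
Iteration 5:
  c_5 = (0.630000 + 0.690000)/2 = 0.660000
  f(c_5) = f(0.660000) = -0.052504
  f(a) × f(c) ≥ 0, new interval: [0.660000, 0.690000]
Iteration 6:
  c_6 = (0.660000 + 0.690000)/2 = 0.675000
  f(c_6) = f(0.675000) = -0.017453
  f(a) × f(c) ≥ 0, new interval: [0.675000, 0.690000]
Iteration 7:
  c_7 = (0.675000 + 0.690000)/2 = 0.682500
  f(c_7) = f(0.682500) = 0.000413
  f(a) × f(c) < 0, new interval: [0.675000, 0.682500]

After 7 iteration(s), the approximation is c_7 = 0.682500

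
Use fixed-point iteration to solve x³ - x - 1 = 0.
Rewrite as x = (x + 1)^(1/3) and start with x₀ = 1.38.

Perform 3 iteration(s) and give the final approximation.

Equation: x³ - x - 1 = 0
Fixed-point form: x = (x + 1)^(1/3)
x₀ = 1.38

x_1 = g(1.380000) = 1.335136
x_2 = g(1.335136) = 1.326694
x_3 = g(1.326694) = 1.325093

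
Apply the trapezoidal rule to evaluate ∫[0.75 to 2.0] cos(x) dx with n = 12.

f(x) = cos(x)
a = 0.75, b = 2.0, n = 12
h = (b - a)/n = 0.104167

Trapezoidal rule: (h/2)[f(x₀) + 2f(x₁) + 2f(x₂) + ... + f(xₙ)]

x_0 = 0.7500, f(x_0) = 0.731689, coefficient = 1
x_1 = 0.8542, f(x_1) = 0.656847, coefficient = 2
x_2 = 0.9583, f(x_2) = 0.574885, coefficient = 2
x_3 = 1.0625, f(x_3) = 0.486690, coefficient = 2
x_4 = 1.1667, f(x_4) = 0.393219, coefficient = 2
x_5 = 1.2708, f(x_5) = 0.295485, coefficient = 2
x_6 = 1.3750, f(x_6) = 0.194548, coefficient = 2
x_7 = 1.4792, f(x_7) = 0.091501, coefficient = 2
x_8 = 1.5833, f(x_8) = -0.012537, coefficient = 2
x_9 = 1.6875, f(x_9) = -0.116439, coefficient = 2
x_10 = 1.7917, f(x_10) = -0.219079, coefficient = 2
x_11 = 1.8958, f(x_11) = -0.319344, coefficient = 2
x_12 = 2.0000, f(x_12) = -0.416147, coefficient = 1

I ≈ (0.104167/2) × 4.367093 = 0.227453
Exact value: 0.227659
Error: 0.000206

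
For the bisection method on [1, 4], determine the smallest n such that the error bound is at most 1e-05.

We need (b-a)/2^n ≤ 1e-05
(4 - 1)/2^n ≤ 1e-05
3/2^n ≤ 1e-05
2^n ≥ 300000
n ≥ log₂(300000) = 18.19
n ≥ 19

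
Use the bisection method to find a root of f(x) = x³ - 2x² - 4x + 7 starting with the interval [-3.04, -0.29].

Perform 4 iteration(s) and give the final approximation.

f(x) = x³ - 2x² - 4x + 7
Initial interval: [-3.04, -0.29]

Iteration 1:
  c_1 = (-3.040000 + (-0.290000))/2 = -1.665000
  f(c_1) = f(-1.665000) = 3.499795
  f(a) × f(c) < 0, new interval: [-3.040000, -1.665000]
Iteration 2:
  c_2 = (-3.040000 + (-1.665000))/2 = -2.352500
  f(c_2) = f(-2.352500) = -7.677850
  f(a) × f(c) ≥ 0, new interval: [-2.352500, -1.665000]
Iteration 3:
  c_3 = (-2.352500 + (-1.665000))/2 = -2.008750
  f(c_3) = f(-2.008750) = -1.140613
  f(a) × f(c) ≥ 0, new interval: [-2.008750, -1.665000]
Iteration 4:
  c_4 = (-2.008750 + (-1.665000))/2 = -1.836875
  f(c_4) = f(-1.836875) = 1.401463
  f(a) × f(c) < 0, new interval: [-2.008750, -1.836875]

After 4 iteration(s), the approximation is c_4 = -1.836875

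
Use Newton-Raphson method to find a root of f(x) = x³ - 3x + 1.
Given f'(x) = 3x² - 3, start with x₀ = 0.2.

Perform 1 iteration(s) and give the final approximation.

f(x) = x³ - 3x + 1
f'(x) = 3x² - 3
x₀ = 0.2

Newton-Raphson formula: x_{n+1} = x_n - f(x_n)/f'(x_n)

Iteration 1:
  f(0.200000) = 0.408000
  f'(0.200000) = -2.880000
  x_1 = 0.200000 - 0.408000/(-2.880000) = 0.341667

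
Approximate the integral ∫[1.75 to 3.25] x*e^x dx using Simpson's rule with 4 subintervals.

f(x) = x*e^x
a = 1.75, b = 3.25, n = 4
h = (b - a)/n = 0.375000

Simpson's rule: (h/3)[f(x₀) + 4f(x₁) + 2f(x₂) + ... + f(xₙ)]

x_0 = 1.7500, f(x_0) = 10.070555, coefficient = 1
x_1 = 2.1250, f(x_1) = 17.792407, coefficient = 4
x_2 = 2.5000, f(x_2) = 30.456235, coefficient = 2
x_3 = 2.8750, f(x_3) = 50.960594, coefficient = 4
x_4 = 3.2500, f(x_4) = 83.818605, coefficient = 1

I ≈ (0.375000/3) × 429.813635 = 53.726704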